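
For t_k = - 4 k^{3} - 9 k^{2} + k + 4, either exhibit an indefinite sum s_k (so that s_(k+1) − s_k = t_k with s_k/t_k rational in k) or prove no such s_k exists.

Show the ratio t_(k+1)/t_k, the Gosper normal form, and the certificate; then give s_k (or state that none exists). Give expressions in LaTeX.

s_k = k \left(- k^{3} - k^{2} + 4 k + 2\right)

Ratio r(k) = (4*k**3 + 21*k**2 + 29*k + 8)/(4*k**3 + 9*k**2 - k - 4).
A = 1, B = 1, C = k**3 + 9*k**2/4 - k/4 - 1.
f must satisfy (1)·f(k+1) − (1)·f(k) = k**3 + 9*k**2/4 - k/4 - 1.
Bound: deg f ≤ 4.
Match coefficients ⇒ f(k) = k*(k**3 + k**2 - 4*k - 2)/4.
Get s_k = R·t_k = k*(-k**3 - k**2 + 4*k + 2) with R(k) = B(k−1)f(k)/C(k) = k*(k**3 + k**2 - 4*k - 2)/(4*k**3 + 9*k**2 - k - 4).
Check: Δs_k = -4*k**3 - 9*k**2 + k + 4. ✓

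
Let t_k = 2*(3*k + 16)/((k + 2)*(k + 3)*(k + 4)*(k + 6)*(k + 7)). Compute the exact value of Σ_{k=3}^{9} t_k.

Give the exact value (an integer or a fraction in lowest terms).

Compute t_(k+1)/t_k: get (k + 2)*(k + 6)*(3*k + 19)/((k + 5)*(k + 8)*(3*k + 16)).
Take A(k)=k + 2, B(k)=k + 8, C(k)=k**2 + 31*k/3 + 80/3.
Set up (k + 2)·f(k+1) − (k + 7)·f(k) − (k**2 + 31*k/3 + 80/3) = 0.
From deg A=1, deg B=1, deg C=2: d=5.
Coefficient equations give f(k) = k*(k + 4)*(k + 5)*(k**2 + 11*k + 36)/108.
Get s_k = R·t_k = k*(k**2 + 11*k + 36)/(18*(k**3 + 11*k**2 + 36*k + 36)) with R(k) = B(k−1)f(k)/C(k) = k*(k + 4)*(k + 7)*(k**2 + 11*k + 36)/(36*(3*k + 16)).
Check: Δs_k = 2*(3*k + 16)/(k**5 + 22*k**4 + 185*k**3 + 740*k**2 + 1404*k + 1008). ✓
Sum = s_(10) − s_(3); s_(10) = 205/3744, s_(3) = 13/270 ⇒ 371/56160.

Σ = 371/56160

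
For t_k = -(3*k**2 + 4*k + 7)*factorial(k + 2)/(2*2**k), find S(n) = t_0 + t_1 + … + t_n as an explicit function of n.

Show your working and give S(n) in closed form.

S(n) = -4 - 3*n*factorial(n + 3)/(2*2**n) - factorial(n + 3)/(2*2**n)

t_(k+1)/t_k = (k + 3)*(4*k + 3*(k + 1)**2 + 11)/(2*(3*k**2 + 4*k + 7)).
Take A(k)=k/2 + 3/2, B(k)=1, C(k)=k**2 + 4*k/3 + 7/3.
Set up (k/2 + 3/2)·f(k+1) − (1)·f(k) − (k**2 + 4*k/3 + 7/3) = 0.
Degrees (1,0,2) ⇒ d ≤ 1.
Coefficient equations give f(k) = 2*(3*k - 2)/3.
Certificate R = B(k−1)f/C = 2*(3*k - 2)/(3*k**2 + 4*k + 7) gives s_k = -(3*k - 2)*factorial(k + 2)/2**k.
Check: Δs_k = -(3*k**2 + 4*k + 7)*factorial(k + 2)/(2*2**k). ✓
s_(n+1) = -2**(-n - 1)*(3*n + 1)*factorial(n + 3) and s_(0) = 4, so S(n) = -4 - 3*n*factorial(n + 3)/(2*2**n) - factorial(n + 3)/(2*2**n).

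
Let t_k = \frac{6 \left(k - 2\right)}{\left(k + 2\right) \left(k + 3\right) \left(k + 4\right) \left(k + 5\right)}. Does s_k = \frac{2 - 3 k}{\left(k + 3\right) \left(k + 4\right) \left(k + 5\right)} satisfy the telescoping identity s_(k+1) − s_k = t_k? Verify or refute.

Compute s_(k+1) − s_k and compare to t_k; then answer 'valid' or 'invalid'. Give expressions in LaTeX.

s_(k+1) = (-3*k - 1)/((k + 4)*(k + 5)*(k + 6))
s_(k+1) − s_k = 3*(2*k - 5)/(k**4 + 18*k**3 + 119*k**2 + 342*k + 360)
(s_(k+1) − s_k) − t_k = 3*(14 - 9*k)/(k**5 + 20*k**4 + 155*k**3 + 580*k**2 + 1044*k + 720)

Invalid: residual \frac{3 \left(14 - 9 k\right)}{k^{5} + 20 k^{4} + 155 k^{3} + 580 k^{2} + 1044 k + 720} ≠ 0.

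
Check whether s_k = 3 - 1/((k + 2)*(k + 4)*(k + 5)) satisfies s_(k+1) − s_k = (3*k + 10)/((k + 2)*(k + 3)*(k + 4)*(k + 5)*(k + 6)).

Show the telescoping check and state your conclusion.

s_(k+1) = 3 - 1/((k + 3)*(k + 5)*(k + 6))
s_(k+1) − s_k = (3*k + 10)/(k**5 + 20*k**4 + 155*k**3 + 580*k**2 + 1044*k + 720)
(s_(k+1) − s_k) − t_k = 0

Valid: the claim telescopes to t_k.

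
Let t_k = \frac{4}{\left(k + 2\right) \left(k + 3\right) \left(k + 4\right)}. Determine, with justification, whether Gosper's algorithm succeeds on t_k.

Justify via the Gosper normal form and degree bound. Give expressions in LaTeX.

Ratio r(k) = (k + 2)/(k + 5).
So A=k + 2 and B=k + 5, with C=1.
Key eq: (k + 2)·f(k+1) = (k + 4)·f(k) + (1).
From deg A=1, deg B=1, deg C=0: d=2.
A polynomial solution: f(k) = k*(k + 5)/12.
Get s_k = R·t_k = k*(k + 5)/(3*(k + 2)*(k + 3)) with R(k) = B(k−1)f(k)/C(k) = k*(k + 4)*(k + 5)/12.
Check: Δs_k = 4/(k**3 + 9*k**2 + 26*k + 24). ✓

Yes. s_k = \frac{k \left(k + 5\right)}{3 \left(k + 2\right) \left(k + 3\right)}.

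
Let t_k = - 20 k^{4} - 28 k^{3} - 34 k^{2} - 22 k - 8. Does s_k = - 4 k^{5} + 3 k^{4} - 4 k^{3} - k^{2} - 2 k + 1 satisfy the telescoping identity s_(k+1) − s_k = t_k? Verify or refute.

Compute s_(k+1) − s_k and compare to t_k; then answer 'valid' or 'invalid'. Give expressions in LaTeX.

Valid — Δs_k = t_k.

s_(k+1) = -4*k**5 - 17*k**4 - 32*k**3 - 35*k**2 - 24*k - 7
s_(k+1) − s_k = -20*k**4 - 28*k**3 - 34*k**2 - 22*k - 8
(s_(k+1) − s_k) − t_k = 0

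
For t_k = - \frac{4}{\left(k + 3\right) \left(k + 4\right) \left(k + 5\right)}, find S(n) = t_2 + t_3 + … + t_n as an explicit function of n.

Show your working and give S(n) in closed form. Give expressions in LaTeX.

S(n) = \frac{- n^{2} - 9 n + 10}{15 \left(n^{2} + 9 n + 20\right)}

Ratio r(k) = (k + 3)/(k + 6).
So A=k + 3 and B=k + 6, with C=1.
Key eq: (k + 3)·f(k+1) = (k + 5)·f(k) + (1).
deg f ≤ 2 (via 1,1,0).
Match coefficients ⇒ f(k) = k*(k + 7)/24.
Get s_k = R·t_k = k*(-k - 7)/(6*(k + 3)*(k + 4)) with R(k) = B(k−1)f(k)/C(k) = k*(k + 5)*(k + 7)/24.
Check: Δs_k = -4/(k**3 + 12*k**2 + 47*k + 60). ✓
Σ_(k=2)^n t_k = s_(n+1) − s_(2) = ((-n**2 - 9*n - 8)/(6*(n**2 + 9*n + 20))) − (-1/10), i.e. (-n**2 - 9*n + 10)/(15*(n**2 + 9*n + 20)).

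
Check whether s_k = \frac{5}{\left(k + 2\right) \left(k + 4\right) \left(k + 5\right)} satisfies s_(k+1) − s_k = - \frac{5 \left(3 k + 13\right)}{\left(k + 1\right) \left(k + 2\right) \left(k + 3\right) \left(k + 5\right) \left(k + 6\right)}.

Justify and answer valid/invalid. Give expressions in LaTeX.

Invalid: residual \frac{30 \left(2 k + 7\right)}{k^{6} + 21 k^{5} + 175 k^{4} + 735 k^{3} + 1624 k^{2} + 1764 k + 720} ≠ 0.

s_(k+1) = 5/((k + 3)*(k + 5)*(k + 6))
s_(k+1) − s_k = 5*(-3*k - 10)/(k**5 + 20*k**4 + 155*k**3 + 580*k**2 + 1044*k + 720)
(s_(k+1) − s_k) − t_k = 30*(2*k + 7)/(k**6 + 21*k**5 + 175*k**4 + 735*k**3 + 1624*k**2 + 1764*k + 720)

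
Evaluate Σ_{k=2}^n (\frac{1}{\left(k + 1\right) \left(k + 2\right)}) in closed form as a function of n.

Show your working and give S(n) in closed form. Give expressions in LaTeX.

S(n) = \frac{n - 1}{3 \left(n + 2\right)}

t_(k+1)/t_k = (k + 1)/(k + 3).
Gosper form: A/B · C(k+1)/C(k) with A=k + 1, B=k + 3, C=1.
f must satisfy (k + 1)·f(k+1) − (k + 2)·f(k) = 1.
Bound: deg f ≤ 1.
Solve for f: f(k) = k (degree 1 ≤ 1).
Get s_k = R·t_k = k/(k + 1) with R(k) = B(k−1)f(k)/C(k) = k*(k + 2).
Δs = 1/(k**2 + 3*k + 2), as required.
s_(n+1) = (n + 1)/(n + 2) and s_(2) = 2/3, so S(n) = (n - 1)/(3*(n + 2)).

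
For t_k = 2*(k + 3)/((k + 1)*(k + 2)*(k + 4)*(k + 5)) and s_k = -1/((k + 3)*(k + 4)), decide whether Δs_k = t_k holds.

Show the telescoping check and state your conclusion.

Invalid: residual 2*(-3*k - 7)/(k**5 + 15*k**4 + 85*k**3 + 225*k**2 + 274*k + 120) ≠ 0.

s_(k+1) = -1/((k + 4)*(k + 5))
s_(k+1) − s_k = 2/(k**3 + 12*k**2 + 47*k + 60)
(s_(k+1) − s_k) − t_k = 2*(-3*k - 7)/(k**5 + 15*k**4 + 85*k**3 + 225*k**2 + 274*k + 120)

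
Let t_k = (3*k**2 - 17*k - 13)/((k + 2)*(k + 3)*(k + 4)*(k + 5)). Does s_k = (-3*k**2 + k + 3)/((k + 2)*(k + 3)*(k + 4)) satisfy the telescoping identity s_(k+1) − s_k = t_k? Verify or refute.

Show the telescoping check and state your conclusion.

s_(k+1) = (k - 3*(k + 1)**2 + 4)/((k + 3)*(k + 4)*(k + 5))
s_(k+1) − s_k = (3*k**2 - 17*k - 13)/(k**4 + 14*k**3 + 71*k**2 + 154*k + 120)
(s_(k+1) − s_k) − t_k = 0

Valid: the claim telescopes to t_k.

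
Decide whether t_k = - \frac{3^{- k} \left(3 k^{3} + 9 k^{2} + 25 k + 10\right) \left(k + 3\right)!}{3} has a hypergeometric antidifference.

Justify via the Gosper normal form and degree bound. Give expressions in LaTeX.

Yes. s_k = - 3^{- k} \left(3 k^{2} - 2\right) \left(k + 3\right)!.

t_(k+1)/t_k = (3*k**4 + 30*k**3 + 124*k**2 + 255*k + 188)/(3*(3*k**3 + 9*k**2 + 25*k + 10)).
Take A(k)=k/3 + 4/3, B(k)=1, C(k)=k**3 + 3*k**2 + 25*k/3 + 10/3.
f must satisfy (k/3 + 4/3)·f(k+1) − (1)·f(k) = k**3 + 3*k**2 + 25*k/3 + 10/3.
Bound: deg f ≤ 2.
A polynomial solution: f(k) = 3*k**2 - 2.
So s_k = (B(k−1)f/C)·t_k = (3*(3*k**2 - 2)/(3*k**3 + 9*k**2 + 25*k + 10))·t_k = -(3*k**2 - 2)*factorial(k + 3)/3**k.
Check: Δs_k = -(3*k**3 + 9*k**2 + 25*k + 10)*factorial(k + 3)/(3*3**k). ✓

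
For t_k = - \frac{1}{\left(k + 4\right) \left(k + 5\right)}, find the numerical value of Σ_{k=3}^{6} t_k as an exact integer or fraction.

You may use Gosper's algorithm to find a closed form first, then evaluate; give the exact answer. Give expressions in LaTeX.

Σ = -4/77

Step 1: r(k) = (k + 4)/(k + 6).
Normal form (A,B,C) = (k + 4, k + 6, 1).
f must satisfy (k + 4)·f(k+1) − (k + 5)·f(k) = 1.
From deg A=1, deg B=1, deg C=0: d=1.
Coefficient equations give f(k) = k/4.
Get s_k = R·t_k = -k/(4*k + 16) with R(k) = B(k−1)f(k)/C(k) = k*(k + 5)/4.
s_(k+1) − s_k = -1/(k**2 + 9*k + 20) = t_k.
Telescoping: Σ = s_(7) − s_(3) = -7/44 − (-3/28) = -4/77.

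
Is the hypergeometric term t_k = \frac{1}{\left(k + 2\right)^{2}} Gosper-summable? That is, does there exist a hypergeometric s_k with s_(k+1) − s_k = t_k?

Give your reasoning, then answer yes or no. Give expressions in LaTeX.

No — key equation has no polynomial f.

r(k) = (k + 2)**2/(k + 3)**2 after simplifying.
Normal form (A,B,C) = (k**2 + 4*k + 4, k**2 + 6*k + 9, 1).
Set up (k**2 + 4*k + 4)·f(k+1) − (k**2 + 4*k + 4)·f(k) − (1) = 0.
From deg A=2, deg B=2, deg C=0: d=0.
Write f(k) = c0. Then LHS − RHS = -1, requiring -1 = 0: contradictory. No certificate.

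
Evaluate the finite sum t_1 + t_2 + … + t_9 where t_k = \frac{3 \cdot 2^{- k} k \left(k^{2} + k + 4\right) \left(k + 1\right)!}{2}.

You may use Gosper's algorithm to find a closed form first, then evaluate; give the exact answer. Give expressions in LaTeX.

r(k) = (k + 1)*(k + 2)*(k + (k + 1)**2 + 5)/(2*k*(k**2 + k + 4)) after simplifying.
Gosper form: A/B · C(k+1)/C(k) with A=k/2 + 1, B=1, C=k**3 + k**2 + 4*k.
f must satisfy (k/2 + 1)·f(k+1) − (1)·f(k) = k**3 + k**2 + 4*k.
deg f ≤ 2 (via 1,0,3).
Solving with deg f ≤ 2: f(k) = 2*k*(k - 1).
Then R = B(k−1)f/C = 2*(k - 1)/(k**2 + k + 4), so s_k = R(k)·t_k = 3*k*(k - 1)*factorial(k + 1)/2**k.
Δs = 3*k*(k**2 + k + 4)*factorial(k + 1)/(2*2**k), as required.
Evaluate s at k=10 and k=1: 21049875/2 and 0; difference 21049875/2.

Σ = 21049875/2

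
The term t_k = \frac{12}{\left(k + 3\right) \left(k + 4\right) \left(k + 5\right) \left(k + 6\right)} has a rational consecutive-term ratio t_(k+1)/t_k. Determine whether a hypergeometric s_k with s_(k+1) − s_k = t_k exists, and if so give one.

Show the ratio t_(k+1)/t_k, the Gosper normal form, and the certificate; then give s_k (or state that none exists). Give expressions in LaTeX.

s_k = \frac{k \left(k^{2} + 12 k + 47\right)}{15 \left(k + 3\right) \left(k + 4\right) \left(k + 5\right)}

t_(k+1)/t_k = (k + 3)/(k + 7).
A = k + 3, B = k + 7, C = 1.
Need (k + 3)·f(k+1) − (k + 6)·f(k) = 1.
deg f ≤ 3 (via 1,1,0).
Solve for f: f(k) = k*(k**2 + 12*k + 47)/180 (degree 3 ≤ 3).
So s_k = (B(k−1)f/C)·t_k = (k*(k + 6)*(k**2 + 12*k + 47)/180)·t_k = k*(k**2 + 12*k + 47)/(15*(k + 3)*(k + 4)*(k + 5)).
Check: Δs_k = 12/(k**4 + 18*k**3 + 119*k**2 + 342*k + 360). ✓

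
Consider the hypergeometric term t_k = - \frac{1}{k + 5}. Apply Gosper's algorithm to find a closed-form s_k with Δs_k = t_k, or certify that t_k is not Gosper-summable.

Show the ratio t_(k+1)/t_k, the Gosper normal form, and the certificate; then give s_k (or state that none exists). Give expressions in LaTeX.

no hypergeometric antidifference exists

r(k) = (k + 5)/(k + 6) after simplifying.
Take A(k)=k + 5, B(k)=k + 6, C(k)=1.
Solve (k + 5)·f(k+1) − (k + 5)·f(k) = 1.
Degrees (1,1,0) ⇒ d ≤ 0.
Generic f = c0 gives residual -1; -1 = 0 cannot hold, so t_k is not Gosper-summable.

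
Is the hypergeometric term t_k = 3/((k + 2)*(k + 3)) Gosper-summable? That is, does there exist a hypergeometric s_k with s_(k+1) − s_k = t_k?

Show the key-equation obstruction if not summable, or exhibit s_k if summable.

Yes. s_k = 3*k/(2*(k + 2)).

t_(k+1)/t_k = (k + 2)/(k + 4).
So A=k + 2 and B=k + 4, with C=1.
Solve (k + 2)·f(k+1) − (k + 3)·f(k) = 1.
From deg A=1, deg B=1, deg C=0: d=1.
Match coefficients ⇒ f(k) = k/2.
So s_k = (B(k−1)f/C)·t_k = (k*(k + 3)/2)·t_k = 3*k/(2*(k + 2)).
Verify: 3/(k**2 + 5*k + 6) matches t_k.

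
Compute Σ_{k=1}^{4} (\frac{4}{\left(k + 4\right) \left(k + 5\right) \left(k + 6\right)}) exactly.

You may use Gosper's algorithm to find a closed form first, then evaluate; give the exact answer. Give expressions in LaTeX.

Σ = 2/45

The ratio is (k + 4)/(k + 7).
Factor: A=k + 4; B=k + 7; C=1.
Key eq: (k + 4)·f(k+1) = (k + 6)·f(k) + (1).
d = 2 from the (1,1,0) case.
Solving with deg f ≤ 2: f(k) = k*(k + 9)/40.
R(k) = B(k−1)·f(k)/C(k) = k*(k + 6)*(k + 9)/40; s_k = R·t_k = k*(k + 9)/(10*(k + 4)*(k + 5)).
Check: Δs_k = 4/(k**3 + 15*k**2 + 74*k + 120). ✓
Σ_(k=1)^(4) t_k = s_(5) − s_(1) = 7/90 − (1/30) = 2/45.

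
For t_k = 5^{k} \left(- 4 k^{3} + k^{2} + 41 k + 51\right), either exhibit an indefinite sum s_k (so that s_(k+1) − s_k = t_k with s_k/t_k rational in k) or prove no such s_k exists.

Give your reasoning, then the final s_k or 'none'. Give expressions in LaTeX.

s_k = 5^{k} \left(- k^{3} + 4 k^{2} + 4 k + 4\right)

t_(k+1)/t_k = 5*(4*k**3 + 11*k**2 - 31*k - 89)/(4*k**3 - k**2 - 41*k - 51).
Normal form (A,B,C) = (5, 1, k**3 - k**2/4 - 41*k/4 - 51/4).
Solve (5)·f(k+1) − (1)·f(k) = k**3 - k**2/4 - 41*k/4 - 51/4.
Bound: deg f ≤ 3.
Match coefficients ⇒ f(k) = (k**3 - 4*k**2 - 4*k - 4)/4.
Certificate R = B(k−1)f/C = (k**3 - 4*k**2 - 4*k - 4)/(4*k**3 - k**2 - 41*k - 51) gives s_k = 5**k*(-k**3 + 4*k**2 + 4*k + 4).
s_(k+1) − s_k = 5**k*(-4*k**3 + k**2 + 41*k + 51) = t_k.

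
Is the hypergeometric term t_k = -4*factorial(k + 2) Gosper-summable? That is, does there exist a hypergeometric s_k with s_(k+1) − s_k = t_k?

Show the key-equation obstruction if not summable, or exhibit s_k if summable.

No — t_k has no hypergeometric antidifference.

The ratio is k + 3.
So A=k + 3 and B=1, with C=1.
Need (k + 3)·f(k+1) − (1)·f(k) = 1.
Bound: deg f ≤ -1.
Bound -1 < 0, so the key equation has no polynomial solution.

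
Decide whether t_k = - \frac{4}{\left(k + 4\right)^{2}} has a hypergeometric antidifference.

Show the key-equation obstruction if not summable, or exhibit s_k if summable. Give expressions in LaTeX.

The ratio is (k + 4)**2/(k + 5)**2.
A = k**2 + 8*k + 16, B = k**2 + 10*k + 25, C = 1.
Set up (k**2 + 8*k + 16)·f(k+1) − (k**2 + 8*k + 16)·f(k) − (1) = 0.
d = 0 from the (2,2,0) case.
f = c0 ⇒ A·f(k+1) − B(k−1)·f(k) − C = -1. The system {-1 = 0} is inconsistent; no antidifference.

No; the coefficient equations for f are inconsistent.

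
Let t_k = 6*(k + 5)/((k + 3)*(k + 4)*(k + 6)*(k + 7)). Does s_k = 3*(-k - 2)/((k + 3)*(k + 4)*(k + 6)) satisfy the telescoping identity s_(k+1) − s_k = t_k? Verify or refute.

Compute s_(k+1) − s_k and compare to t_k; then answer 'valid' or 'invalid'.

s_(k+1) = 3*(-k - 3)/((k + 4)*(k + 5)*(k + 7))
s_(k+1) − s_k = 6*(k**2 + 7*k + 8)/(k**5 + 25*k**4 + 245*k**3 + 1175*k**2 + 2754*k + 2520)
(s_(k+1) − s_k) − t_k = 6*(-3*k - 17)/(k**5 + 25*k**4 + 245*k**3 + 1175*k**2 + 2754*k + 2520)

Invalid: residual 6*(-3*k - 17)/(k**5 + 25*k**4 + 245*k**3 + 1175*k**2 + 2754*k + 2520) ≠ 0.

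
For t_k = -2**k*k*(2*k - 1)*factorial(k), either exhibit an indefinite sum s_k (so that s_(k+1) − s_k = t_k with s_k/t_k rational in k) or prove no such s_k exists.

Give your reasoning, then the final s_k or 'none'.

s_k = -2**k*(k - 2)*factorial(k)

Step 1: r(k) = (k + 1)**2*(4*k + 2)/(k*(2*k - 1)).
Normal form (A,B,C) = (2*k + 2, 1, k**2 - k/2).
Set up (2*k + 2)·f(k+1) − (1)·f(k) − (k**2 - k/2) = 0.
d = 1 from the (1,0,2) case.
Solving with deg f ≤ 1: f(k) = (k - 2)/2.
Then R = B(k−1)f/C = (k - 2)/(k*(2*k - 1)), so s_k = R(k)·t_k = -2**k*(k - 2)*factorial(k).
Δs = -2**k*k*(2*k - 1)*factorial(k), as required.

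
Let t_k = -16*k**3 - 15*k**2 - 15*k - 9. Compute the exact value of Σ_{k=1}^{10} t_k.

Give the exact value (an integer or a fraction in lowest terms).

Σ = -55090

r(k) = (16*k**3 + 63*k**2 + 93*k + 55)/(16*k**3 + 15*k**2 + 15*k + 9) after simplifying.
A = 1, B = 1, C = k**3 + 15*k**2/16 + 15*k/16 + 9/16.
Solve (1)·f(k+1) − (1)·f(k) = k**3 + 15*k**2/16 + 15*k/16 + 9/16.
d = 4 from the (0,0,3) case.
Solve for f: f(k) = k*(4*k**3 - 3*k**2 + 4*k + 4)/16 (degree 4 ≤ 4).
So s_k = (B(k−1)f/C)·t_k = (k*(4*k**3 - 3*k**2 + 4*k + 4)/(16*k**3 + 15*k**2 + 15*k + 9))·t_k = k*(-4*k**3 + 3*k**2 - 4*k - 4).
Verify: -16*k**3 - 15*k**2 - 15*k - 9 matches t_k.
Telescoping: Σ = s_(11) − s_(1) = -55099 − (-9) = -55090.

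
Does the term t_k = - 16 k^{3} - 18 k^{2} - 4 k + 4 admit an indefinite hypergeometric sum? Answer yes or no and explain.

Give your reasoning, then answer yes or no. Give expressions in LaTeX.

Yes. s_k = k \left(- 4 k^{3} + 2 k^{2} + 3 k + 3\right).

Step 1: r(k) = (8*k**3 + 33*k**2 + 44*k + 17)/(8*k**3 + 9*k**2 + 2*k - 2).
A = 1, B = 1, C = k**3 + 9*k**2/8 + k/4 - 1/4.
f must satisfy (1)·f(k+1) − (1)·f(k) = k**3 + 9*k**2/8 + k/4 - 1/4.
d = 4 from the (0,0,3) case.
Solving with deg f ≤ 4: f(k) = k*(4*k**3 - 2*k**2 - 3*k - 3)/16.
Get s_k = R·t_k = k*(-4*k**3 + 2*k**2 + 3*k + 3) with R(k) = B(k−1)f(k)/C(k) = k*(4*k**3 - 2*k**2 - 3*k - 3)/(2*(8*k**3 + 9*k**2 + 2*k - 2)).
s_(k+1) − s_k = -16*k**3 - 18*k**2 - 4*k + 4 = t_k.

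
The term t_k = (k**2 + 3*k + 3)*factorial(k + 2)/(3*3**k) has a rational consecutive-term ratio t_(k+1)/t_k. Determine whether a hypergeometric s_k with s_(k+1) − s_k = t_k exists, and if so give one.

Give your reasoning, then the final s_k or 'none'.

s_k = (k + 2)*factorial(k + 2)/3**k

r(k) = (k + 3)*(3*k + (k + 1)**2 + 6)/(3*(k**2 + 3*k + 3)) after simplifying.
So A=k/3 + 1 and B=1, with C=k**2 + 3*k + 3.
Key eq: (k/3 + 1)·f(k+1) = (1)·f(k) + (k**2 + 3*k + 3).
Degrees (1,0,2) ⇒ d ≤ 1.
Match coefficients ⇒ f(k) = 3*(k + 2).
R(k) = B(k−1)·f(k)/C(k) = 3*(k + 2)/(k**2 + 3*k + 3); s_k = R·t_k = (k + 2)*factorial(k + 2)/3**k.
s_(k+1) − s_k = (k**2 + 3*k + 3)*factorial(k + 2)/(3*3**k) = t_k.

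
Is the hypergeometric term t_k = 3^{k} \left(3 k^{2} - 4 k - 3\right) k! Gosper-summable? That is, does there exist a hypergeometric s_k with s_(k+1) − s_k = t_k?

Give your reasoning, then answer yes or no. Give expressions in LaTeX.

t_(k+1)/t_k = 3*(3*k**3 + 5*k**2 - 2*k - 4)/(3*k**2 - 4*k - 3).
Take A(k)=3*k + 3, B(k)=1, C(k)=k**2 - 4*k/3 - 1.
Set up (3*k + 3)·f(k+1) − (1)·f(k) − (k**2 - 4*k/3 - 1) = 0.
From deg A=1, deg B=0, deg C=2: d=1.
Solving with deg f ≤ 1: f(k) = (k - 3)/3.
Get s_k = R·t_k = 3**k*(k - 3)*factorial(k) with R(k) = B(k−1)f(k)/C(k) = (k - 3)/(3*k**2 - 4*k - 3).
Verify: 3**k*(3*k**2 - 4*k - 3)*factorial(k) matches t_k.

Yes. s_k = 3^{k} \left(k - 3\right) k!.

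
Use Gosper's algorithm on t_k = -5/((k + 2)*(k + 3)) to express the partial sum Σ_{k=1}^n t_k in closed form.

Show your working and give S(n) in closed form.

S(n) = -5*n/(3*n + 9)

Ratio r(k) = (k + 2)/(k + 4).
Take A(k)=k + 2, B(k)=k + 4, C(k)=1.
Solve (k + 2)·f(k+1) − (k + 3)·f(k) = 1.
deg f ≤ 1 (via 1,1,0).
A polynomial solution: f(k) = k/2.
Get s_k = R·t_k = -5*k/(2*k + 4) with R(k) = B(k−1)f(k)/C(k) = k*(k + 3)/2.
Δs = -5/(k**2 + 5*k + 6), as required.
Σ_(k=1)^n t_k = s_(n+1) − s_(1) = (5*(-n - 1)/(2*(n + 3))) − (-5/6), i.e. -5*n/(3*n + 9).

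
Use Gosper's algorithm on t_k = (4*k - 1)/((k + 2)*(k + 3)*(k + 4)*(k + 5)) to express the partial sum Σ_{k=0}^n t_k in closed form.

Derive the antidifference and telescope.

S(n) = (n**3 + 12*n**2 - n - 12)/(24*(n**3 + 12*n**2 + 47*n + 60))

Compute t_(k+1)/t_k: get (k + 2)*(4*k + 3)/((k + 6)*(4*k - 1)).
Take A(k)=k + 2, B(k)=k + 6, C(k)=k - 1/4.
f must satisfy (k + 2)·f(k+1) − (k + 5)·f(k) = k - 1/4.
Bound: deg f ≤ 3.
A polynomial solution: f(k) = k*(k - 2)*(k + 11)/96.
Get s_k = R·t_k = k*(k**2 + 9*k - 22)/(24*(k + 2)*(k + 3)*(k + 4)) with R(k) = B(k−1)f(k)/C(k) = k*(k - 2)*(k + 5)*(k + 11)/(24*(4*k - 1)).
s_(k+1) − s_k = (4*k - 1)/(k**4 + 14*k**3 + 71*k**2 + 154*k + 120) = t_k.
Telescope: S(n) = s_(n+1) − s_(0) = (n**3 + 12*n**2 - n - 12)/(24*(n**3 + 12*n**2 + 47*n + 60)) − (0) = (n**3 + 12*n**2 - n - 12)/(24*(n**3 + 12*n**2 + 47*n + 60)).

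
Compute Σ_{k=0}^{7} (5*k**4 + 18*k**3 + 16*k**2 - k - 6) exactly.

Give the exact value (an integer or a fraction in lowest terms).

Σ = 39656

The ratio is (5*k**4 + 38*k**3 + 100*k**2 + 105*k + 32)/(5*k**4 + 18*k**3 + 16*k**2 - k - 6).
Take A(k)=1, B(k)=1, C(k)=k**4 + 18*k**3/5 + 16*k**2/5 - k/5 - 6/5.
Solve (1)·f(k+1) − (1)·f(k) = k**4 + 18*k**3/5 + 16*k**2/5 - k/5 - 6/5.
d = 5 from the (0,0,4) case.
Match coefficients ⇒ f(k) = k*(k**4 + 2*k**3 - 2*k**2 - 4*k - 3)/5.
R(k) = B(k−1)·f(k)/C(k) = k*(k**4 + 2*k**3 - 2*k**2 - 4*k - 3)/(5*k**4 + 18*k**3 + 16*k**2 - k - 6); s_k = R·t_k = k*(k**4 + 2*k**3 - 2*k**2 - 4*k - 3).
Δs = 5*k**4 + 18*k**3 + 16*k**2 - k - 6, as required.
Telescoping: Σ = s_(8) − s_(0) = 39656 − (0) = 39656.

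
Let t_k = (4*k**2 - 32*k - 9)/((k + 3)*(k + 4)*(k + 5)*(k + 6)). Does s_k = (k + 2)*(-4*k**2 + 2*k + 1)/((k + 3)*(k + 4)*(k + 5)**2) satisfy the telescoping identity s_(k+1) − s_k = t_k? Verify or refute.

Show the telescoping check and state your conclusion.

Invalid: residual 3*(-8*k**3 - 10*k**2 + 182*k + 51)/(k**6 + 29*k**5 + 347*k**4 + 2191*k**3 + 7692*k**2 + 14220*k + 10800) ≠ 0.

s_(k+1) = (k + 3)*(2*k - 4*(k + 1)**2 + 3)/((k + 4)*(k + 5)*(k + 6)**2)
s_(k+1) − s_k = (4*k**4 - 12*k**3 - 271*k**2 - 513*k - 117)/(k**6 + 29*k**5 + 347*k**4 + 2191*k**3 + 7692*k**2 + 14220*k + 10800)
(s_(k+1) − s_k) − t_k = 3*(-8*k**3 - 10*k**2 + 182*k + 51)/(k**6 + 29*k**5 + 347*k**4 + 2191*k**3 + 7692*k**2 + 14220*k + 10800)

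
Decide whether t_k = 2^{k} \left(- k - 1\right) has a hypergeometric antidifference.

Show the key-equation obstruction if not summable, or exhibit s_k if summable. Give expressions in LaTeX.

Yes. s_k = 2^{k} \left(1 - k\right).

r(k) = 2*(k + 2)/(k + 1) after simplifying.
Factor: A=2; B=1; C=k + 1.
Solve (2)·f(k+1) − (1)·f(k) = k + 1.
d = 1 from the (0,0,1) case.
Match coefficients ⇒ f(k) = k - 1.
Certificate R = B(k−1)f/C = (k - 1)/(k + 1) gives s_k = 2**k*(1 - k).
Δs = 2**k*(-k - 1), as required.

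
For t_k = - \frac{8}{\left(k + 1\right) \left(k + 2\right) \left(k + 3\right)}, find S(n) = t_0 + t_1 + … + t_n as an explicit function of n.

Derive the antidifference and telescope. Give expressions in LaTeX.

Compute t_(k+1)/t_k: get (k + 1)/(k + 4).
Normal form (A,B,C) = (k + 1, k + 4, 1).
Need (k + 1)·f(k+1) − (k + 3)·f(k) = 1.
From deg A=1, deg B=1, deg C=0: d=2.
Solve for f: f(k) = k*(k + 3)/4 (degree 2 ≤ 2).
So s_k = (B(k−1)f/C)·t_k = (k*(k + 3)**2/4)·t_k = 2*k*(-k - 3)/((k + 1)*(k + 2)).
s_(k+1) − s_k = -8/(k**3 + 6*k**2 + 11*k + 6) = t_k.
Telescope: S(n) = s_(n+1) − s_(0) = 2*(-n**2 - 5*n - 4)/(n**2 + 5*n + 6) − (0) = 2*(-n**2 - 5*n - 4)/(n**2 + 5*n + 6).

S(n) = \frac{2 \left(- n^{2} - 5 n - 4\right)}{n^{2} + 5 n + 6}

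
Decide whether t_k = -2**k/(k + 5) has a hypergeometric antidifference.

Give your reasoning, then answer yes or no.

Step 1: r(k) = 2*(k + 5)/(k + 6).
Take A(k)=2*k + 10, B(k)=k + 6, C(k)=1.
Need (2*k + 10)·f(k+1) − (k + 5)·f(k) = 1.
Bound: deg f ≤ -1.
Bound -1 < 0, so the key equation has no polynomial solution.

No; the degree bound rules out any f.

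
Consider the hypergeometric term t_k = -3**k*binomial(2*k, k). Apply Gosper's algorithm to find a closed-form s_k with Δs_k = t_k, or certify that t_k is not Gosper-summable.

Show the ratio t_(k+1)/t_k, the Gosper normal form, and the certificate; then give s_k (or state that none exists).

The ratio is 6*(2*k + 1)/(k + 1).
Factor: A=12*k + 6; B=k + 1; C=1.
Key eq: (12*k + 6)·f(k+1) = (k)·f(k) + (1).
Degrees (1,1,0) ⇒ d ≤ -1.
d = -1 < 0 ⇒ no nonzero polynomial f; not summable.

none — t_k is not Gosper-summable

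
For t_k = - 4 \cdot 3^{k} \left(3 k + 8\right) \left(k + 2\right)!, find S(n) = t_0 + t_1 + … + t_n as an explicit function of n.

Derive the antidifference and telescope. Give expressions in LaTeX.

S(n) = - 12 \cdot 3^{n} \left(n + 3\right)! + 8

r(k) = 3*(k + 3)*(3*k + 11)/(3*k + 8) after simplifying.
Gosper form: A/B · C(k+1)/C(k) with A=3*k + 9, B=1, C=k + 8/3.
Key eq: (3*k + 9)·f(k+1) = (1)·f(k) + (k + 8/3).
From deg A=1, deg B=0, deg C=1: d=0.
Solve for f: f(k) = 1/3 (degree 0 ≤ 0).
So s_k = (B(k−1)f/C)·t_k = (1/(3*k + 8))·t_k = -4*3**k*factorial(k + 2).
Check: Δs_k = -4*3**k*(3*k + 8)*factorial(k + 2). ✓
Σ_(k=0)^n t_k = s_(n+1) − s_(0) = (-12*3**n*factorial(n + 3)) − (-8), i.e. -12*3**n*factorial(n + 3) + 8.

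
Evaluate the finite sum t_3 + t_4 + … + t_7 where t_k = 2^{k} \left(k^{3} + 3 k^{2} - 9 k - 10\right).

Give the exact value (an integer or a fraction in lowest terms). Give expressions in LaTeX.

Σ = 75848

The ratio is 2*(k**3 + 6*k**2 - 15)/(k**3 + 3*k**2 - 9*k - 10).
Normal form (A,B,C) = (2, 1, k**3 + 3*k**2 - 9*k - 10).
Solve (2)·f(k+1) − (1)·f(k) = k**3 + 3*k**2 - 9*k - 10.
Degrees (0,0,3) ⇒ d ≤ 3.
Match coefficients ⇒ f(k) = k*(k**2 - 3*k - 3).
So s_k = (B(k−1)f/C)·t_k = (k*(k**2 - 3*k - 3)/(k**3 + 3*k**2 - 9*k - 10))·t_k = 2**k*k*(k**2 - 3*k - 3).
Verify: 2**k*(k**3 + 3*k**2 - 9*k - 10) matches t_k.
Sum = s_(8) − s_(3); s_(8) = 75776, s_(3) = -72 ⇒ 75848.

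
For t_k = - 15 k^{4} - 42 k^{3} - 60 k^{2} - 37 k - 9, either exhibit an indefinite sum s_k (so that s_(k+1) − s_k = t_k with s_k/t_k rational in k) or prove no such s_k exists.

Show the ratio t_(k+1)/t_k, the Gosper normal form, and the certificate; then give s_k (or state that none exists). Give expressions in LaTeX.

s_k = k^{2} \left(- 3 k^{3} - 3 k^{2} - 4 k + 1\right)

r(k) = (15*k**4 + 102*k**3 + 276*k**2 + 343*k + 163)/(15*k**4 + 42*k**3 + 60*k**2 + 37*k + 9) after simplifying.
Normal form (A,B,C) = (1, 1, k**4 + 14*k**3/5 + 4*k**2 + 37*k/15 + 3/5).
Set up (1)·f(k+1) − (1)·f(k) − (k**4 + 14*k**3/5 + 4*k**2 + 37*k/15 + 3/5) = 0.
From deg A=0, deg B=0, deg C=4: d=5.
Solving with deg f ≤ 5: f(k) = k**2*(3*k**3 + 3*k**2 + 4*k - 1)/15.
Get s_k = R·t_k = k**2*(-3*k**3 - 3*k**2 - 4*k + 1) with R(k) = B(k−1)f(k)/C(k) = k**2*(3*k**3 + 3*k**2 + 4*k - 1)/(15*k**4 + 42*k**3 + 60*k**2 + 37*k + 9).
s_(k+1) − s_k = -15*k**4 - 42*k**3 - 60*k**2 - 37*k - 9 = t_k.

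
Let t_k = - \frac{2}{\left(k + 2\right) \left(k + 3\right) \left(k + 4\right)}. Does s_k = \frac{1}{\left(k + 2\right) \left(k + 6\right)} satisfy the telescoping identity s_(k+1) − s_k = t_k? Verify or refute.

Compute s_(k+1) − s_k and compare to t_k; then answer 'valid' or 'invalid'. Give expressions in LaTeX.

s_(k+1) = 1/((k + 3)*(k + 7))
s_(k+1) − s_k = (-2*k - 9)/(k**4 + 18*k**3 + 113*k**2 + 288*k + 252)
(s_(k+1) − s_k) − t_k = 3*(3*k + 16)/(k**5 + 22*k**4 + 185*k**3 + 740*k**2 + 1404*k + 1008)

Invalid: residual \frac{3 \left(3 k + 16\right)}{k^{5} + 22 k^{4} + 185 k^{3} + 740 k^{2} + 1404 k + 1008} ≠ 0.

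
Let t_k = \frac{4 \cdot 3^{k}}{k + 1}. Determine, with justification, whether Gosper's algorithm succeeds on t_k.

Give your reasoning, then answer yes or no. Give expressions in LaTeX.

Step 1: r(k) = 3*(k + 1)/(k + 2).
So A=3*k + 3 and B=k + 2, with C=1.
Key eq: (3*k + 3)·f(k+1) = (k + 1)·f(k) + (1).
From deg A=1, deg B=1, deg C=0: d=-1.
Bound -1 < 0, so the key equation has no polynomial solution.

No — negative degree bound, so no certificate f.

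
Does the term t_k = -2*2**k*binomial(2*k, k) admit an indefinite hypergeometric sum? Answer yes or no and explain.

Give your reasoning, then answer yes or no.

Ratio r(k) = 4*(2*k + 1)/(k + 1).
Take A(k)=8*k + 4, B(k)=k + 1, C(k)=1.
Solve (8*k + 4)·f(k+1) − (k)·f(k) = 1.
Bound: deg f ≤ -1.
d = -1 < 0 ⇒ no nonzero polynomial f; not summable.

No — t_k has no hypergeometric antidifference.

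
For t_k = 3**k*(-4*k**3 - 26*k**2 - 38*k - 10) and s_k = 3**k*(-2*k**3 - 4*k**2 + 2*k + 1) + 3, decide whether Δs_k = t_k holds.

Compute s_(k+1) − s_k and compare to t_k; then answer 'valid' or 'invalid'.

Valid: the claim telescopes to t_k.

s_(k+1) = 3*3**k*(2*k - 2*(k + 1)**3 - 4*(k + 1)**2 + 3) + 3
s_(k+1) − s_k = 3**k*(-4*k**3 - 26*k**2 - 38*k - 10)
(s_(k+1) − s_k) − t_k = 0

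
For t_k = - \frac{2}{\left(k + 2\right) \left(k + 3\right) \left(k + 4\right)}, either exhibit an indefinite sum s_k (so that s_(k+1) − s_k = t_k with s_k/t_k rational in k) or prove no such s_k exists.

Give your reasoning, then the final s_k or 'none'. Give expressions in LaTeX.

s_k = \frac{k \left(- k - 5\right)}{6 \left(k + 2\right) \left(k + 3\right)}

The ratio is (k + 2)/(k + 5).
Factor: A=k + 2; B=k + 5; C=1.
Need (k + 2)·f(k+1) − (k + 4)·f(k) = 1.
Degrees (1,1,0) ⇒ d ≤ 2.
A polynomial solution: f(k) = k*(k + 5)/12.
Then R = B(k−1)f/C = k*(k + 4)*(k + 5)/12, so s_k = R(k)·t_k = k*(-k - 5)/(6*(k + 2)*(k + 3)).
Check: Δs_k = -2/(k**3 + 9*k**2 + 26*k + 24). ✓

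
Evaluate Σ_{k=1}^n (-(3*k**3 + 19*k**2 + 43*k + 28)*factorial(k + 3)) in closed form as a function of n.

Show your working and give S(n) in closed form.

The ratio is (3*k**4 + 40*k**3 + 202*k**2 + 453*k + 372)/(3*k**3 + 19*k**2 + 43*k + 28).
Gosper form: A/B · C(k+1)/C(k) with A=k + 4, B=1, C=k**3 + 19*k**2/3 + 43*k/3 + 28/3.
Solve (k + 4)·f(k+1) − (1)·f(k) = k**3 + 19*k**2/3 + 43*k/3 + 28/3.
From deg A=1, deg B=0, deg C=3: d=2.
A polynomial solution: f(k) = k*(3*k + 4)/3.
So s_k = (B(k−1)f/C)·t_k = (k*(3*k + 4)/(3*k**3 + 19*k**2 + 43*k + 28))·t_k = -k*(3*k + 4)*factorial(k + 3).
Δs = -(3*k**3 + 19*k**2 + 43*k + 28)*factorial(k + 3), as required.
Σ_(k=1)^n t_k = s_(n+1) − s_(1) = (-(n + 1)*(3*n + 7)*factorial(n + 4)) − (-168), i.e. -3*n**2*factorial(n + 4) - 10*n*factorial(n + 4) - 7*factorial(n + 4) + 168.

S(n) = -3*n**2*factorial(n + 4) - 10*n*factorial(n + 4) - 7*factorial(n + 4) + 168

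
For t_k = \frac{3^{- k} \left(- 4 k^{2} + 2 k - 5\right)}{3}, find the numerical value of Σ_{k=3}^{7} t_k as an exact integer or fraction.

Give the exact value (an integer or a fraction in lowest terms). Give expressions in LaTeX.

The ratio is (4*k**2 + 6*k + 7)/(3*(4*k**2 - 2*k + 5)).
Normal form (A,B,C) = (1/3, 1, k**2 - k/2 + 5/4).
Solve (1/3)·f(k+1) − (1)·f(k) = k**2 - k/2 + 5/4.
From deg A=0, deg B=0, deg C=2: d=2.
A polynomial solution: f(k) = -3*(2*k**2 + k + 4)/4.
Certificate R = B(k−1)f/C = -3*(2*k**2 + k + 4)/(4*k**2 - 2*k + 5) gives s_k = (2*k**2 + k + 4)/3**k.
Verify: (-4*k**2 + 2*k - 5)/(3*3**k) matches t_k.
Σ_(k=3)^(7) t_k = s_(8) − s_(3) = 140/6561 − (25/27) = -5935/6561.

Σ = -5935/6561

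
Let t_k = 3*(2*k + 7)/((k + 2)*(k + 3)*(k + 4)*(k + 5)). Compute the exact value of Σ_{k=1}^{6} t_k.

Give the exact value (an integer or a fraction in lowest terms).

Σ = 28/165

t_(k+1)/t_k = (k + 2)*(2*k + 9)/((k + 6)*(2*k + 7)).
Normal form (A,B,C) = (k + 2, k + 6, k + 7/2).
Key eq: (k + 2)·f(k+1) = (k + 5)·f(k) + (k + 7/2).
Bound: deg f ≤ 3.
Coefficient equations give f(k) = k*(k + 3)*(k + 6)/16.
So s_k = (B(k−1)f/C)·t_k = (k*(k + 3)*(k + 5)*(k + 6)/(8*(2*k + 7)))·t_k = 3*k*(k + 6)/(8*(k**2 + 6*k + 8)).
Δs = 3*(2*k + 7)/(k**4 + 14*k**3 + 71*k**2 + 154*k + 120), as required.
Sum = s_(7) − s_(1); s_(7) = 91/264, s_(1) = 7/40 ⇒ 28/165.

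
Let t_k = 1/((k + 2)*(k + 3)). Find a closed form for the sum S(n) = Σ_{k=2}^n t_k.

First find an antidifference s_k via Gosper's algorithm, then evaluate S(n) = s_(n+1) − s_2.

Step 1: r(k) = (k + 2)/(k + 4).
Normal form (A,B,C) = (k + 2, k + 4, 1).
Need (k + 2)·f(k+1) − (k + 3)·f(k) = 1.
From deg A=1, deg B=1, deg C=0: d=1.
Solving with deg f ≤ 1: f(k) = k/2.
Then R = B(k−1)f/C = k*(k + 3)/2, so s_k = R(k)·t_k = k/(2*(k + 2)).
Verify: 1/(k**2 + 5*k + 6) matches t_k.
Σ_(k=2)^n t_k = s_(n+1) − s_(2) = ((n + 1)/(2*(n + 3))) − (1/4), i.e. (n - 1)/(4*(n + 3)).

S(n) = (n - 1)/(4*(n + 3))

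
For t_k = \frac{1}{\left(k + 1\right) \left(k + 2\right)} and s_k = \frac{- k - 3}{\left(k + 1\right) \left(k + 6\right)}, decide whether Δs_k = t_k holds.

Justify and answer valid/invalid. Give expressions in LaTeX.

Invalid: residual \frac{6 \left(- k - 4\right)}{k^{4} + 16 k^{3} + 83 k^{2} + 152 k + 84} ≠ 0.

s_(k+1) = (-k - 4)/((k + 2)*(k + 7))
s_(k+1) − s_k = (k**2 + 7*k + 18)/(k**4 + 16*k**3 + 83*k**2 + 152*k + 84)
(s_(k+1) − s_k) − t_k = 6*(-k - 4)/(k**4 + 16*k**3 + 83*k**2 + 152*k + 84)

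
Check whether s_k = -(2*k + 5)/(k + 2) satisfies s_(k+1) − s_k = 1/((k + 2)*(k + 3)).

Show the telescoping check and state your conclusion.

s_(k+1) = (-2*k - 7)/(k + 3)
s_(k+1) − s_k = 1/(k**2 + 5*k + 6)
(s_(k+1) − s_k) − t_k = 0

valid; difference matches t_k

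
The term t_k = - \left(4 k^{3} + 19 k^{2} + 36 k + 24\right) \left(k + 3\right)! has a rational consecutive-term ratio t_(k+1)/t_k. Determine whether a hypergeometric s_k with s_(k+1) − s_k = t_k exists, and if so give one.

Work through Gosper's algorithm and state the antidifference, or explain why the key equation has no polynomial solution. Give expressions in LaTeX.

Step 1: r(k) = (4*k**4 + 47*k**3 + 210*k**2 + 427*k + 332)/(4*k**3 + 19*k**2 + 36*k + 24).
Normal form (A,B,C) = (k + 4, 1, k**3 + 19*k**2/4 + 9*k + 6).
Key eq: (k + 4)·f(k+1) = (1)·f(k) + (k**3 + 19*k**2/4 + 9*k + 6).
d = 2 from the (1,0,3) case.
Solving with deg f ≤ 2: f(k) = (4*k**2 - k + 4)/4.
R(k) = B(k−1)·f(k)/C(k) = (4*k**2 - k + 4)/(4*k**3 + 19*k**2 + 36*k + 24); s_k = R·t_k = -(4*k**2 - k + 4)*factorial(k + 3).
s_(k+1) − s_k = -(4*k**3 + 19*k**2 + 36*k + 24)*factorial(k + 3) = t_k.

s_k = - \left(4 k^{2} - k + 4\right) \left(k + 3\right)!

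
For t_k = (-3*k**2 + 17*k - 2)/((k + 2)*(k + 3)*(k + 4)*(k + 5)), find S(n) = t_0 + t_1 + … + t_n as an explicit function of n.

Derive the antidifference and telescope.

S(n) = (-n**3 + 24*n**2 + 13*n - 12)/(12*(n**3 + 12*n**2 + 47*n + 60))

t_(k+1)/t_k = (3*k**3 - 5*k**2 - 34*k - 24)/(3*k**3 + k**2 - 100*k + 12).
Gosper form: A/B · C(k+1)/C(k) with A=k + 2, B=k + 6, C=k**2 - 17*k/3 + 2/3.
f must satisfy (k + 2)·f(k+1) − (k + 5)·f(k) = k**2 - 17*k/3 + 2/3.
Bound: deg f ≤ 3.
A polynomial solution: f(k) = k*(k**2 - 27*k + 38)/36.
So s_k = (B(k−1)f/C)·t_k = (k*(k + 5)*(k**2 - 27*k + 38)/(12*(3*k**2 - 17*k + 2)))·t_k = k*(-k**2 + 27*k - 38)/(12*(k + 2)*(k + 3)*(k + 4)).
Check: Δs_k = (-3*k**2 + 17*k - 2)/(k**4 + 14*k**3 + 71*k**2 + 154*k + 120). ✓
Telescope: S(n) = s_(n+1) − s_(0) = (-n**3 + 24*n**2 + 13*n - 12)/(12*(n**3 + 12*n**2 + 47*n + 60)) − (0) = (-n**3 + 24*n**2 + 13*n - 12)/(12*(n**3 + 12*n**2 + 47*n + 60)).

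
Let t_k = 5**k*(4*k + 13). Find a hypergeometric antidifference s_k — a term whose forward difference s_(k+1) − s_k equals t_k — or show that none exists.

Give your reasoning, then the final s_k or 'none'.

s_k = 5**k*(k + 2)

r(k) = 5*(4*k + 17)/(4*k + 13) after simplifying.
Factor: A=5; B=1; C=k + 13/4.
Set up (5)·f(k+1) − (1)·f(k) − (k + 13/4) = 0.
d = 1 from the (0,0,1) case.
A polynomial solution: f(k) = (k + 2)/4.
R(k) = B(k−1)·f(k)/C(k) = (k + 2)/(4*k + 13); s_k = R·t_k = 5**k*(k + 2).
Verify: 5**k*(4*k + 13) matches t_k.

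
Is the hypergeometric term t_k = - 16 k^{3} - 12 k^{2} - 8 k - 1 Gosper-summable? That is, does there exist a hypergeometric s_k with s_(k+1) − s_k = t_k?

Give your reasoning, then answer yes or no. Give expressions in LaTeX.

r(k) = (16*k**3 + 60*k**2 + 80*k + 37)/(16*k**3 + 12*k**2 + 8*k + 1) after simplifying.
Gosper form: A/B · C(k+1)/C(k) with A=1, B=1, C=k**3 + 3*k**2/4 + k/2 + 1/16.
Solve (1)·f(k+1) − (1)·f(k) = k**3 + 3*k**2/4 + k/2 + 1/16.
Bound: deg f ≤ 4.
Solving with deg f ≤ 4: f(k) = k*(4*k**3 - 4*k**2 + 2*k - 1)/16.
Certificate R = B(k−1)f/C = k*(4*k**3 - 4*k**2 + 2*k - 1)/(16*k**3 + 12*k**2 + 8*k + 1) gives s_k = k*(-4*k**3 + 4*k**2 - 2*k + 1).
Verify: -16*k**3 - 12*k**2 - 8*k - 1 matches t_k.

Yes. s_k = k \left(- 4 k^{3} + 4 k^{2} - 2 k + 1\right).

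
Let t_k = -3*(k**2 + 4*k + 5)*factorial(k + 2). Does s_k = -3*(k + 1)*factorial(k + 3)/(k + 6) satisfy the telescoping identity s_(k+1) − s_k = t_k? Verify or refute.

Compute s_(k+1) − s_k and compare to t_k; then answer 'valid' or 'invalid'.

s_(k+1) = -3*(k + 2)*factorial(k + 4)/(k + 7)
s_(k+1) − s_k = -3*(k**3 + 11*k**2 + 36*k + 41)*factorial(k + 3)/((k + 6)*(k + 7))
(s_(k+1) − s_k) − t_k = 9*(k**3 + 10*k**2 + 28*k + 29)*factorial(k + 2)/((k + 6)*(k + 7))

Invalid: residual 9*(k**3 + 10*k**2 + 28*k + 29)*factorial(k + 2)/((k + 6)*(k + 7)) ≠ 0.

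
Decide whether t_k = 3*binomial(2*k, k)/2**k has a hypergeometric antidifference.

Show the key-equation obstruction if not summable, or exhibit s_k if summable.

Step 1: r(k) = (2*k + 1)/(k + 1).
Take A(k)=2*k + 1, B(k)=k + 1, C(k)=1.
Need (2*k + 1)·f(k+1) − (k)·f(k) = 1.
deg f ≤ -1 (via 1,1,0).
d = -1 < 0 ⇒ no nonzero polynomial f; not summable.

No. Not Gosper-summable.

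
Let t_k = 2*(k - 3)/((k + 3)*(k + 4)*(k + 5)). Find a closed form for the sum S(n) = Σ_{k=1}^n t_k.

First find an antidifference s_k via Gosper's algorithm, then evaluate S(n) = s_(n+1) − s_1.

S(n) = n*(n - 11)/(10*(n**2 + 9*n + 20))

Compute t_(k+1)/t_k: get (k - 2)*(k + 3)/((k - 3)*(k + 6)).
Factor: A=k + 3; B=k + 6; C=k - 3.
Set up (k + 3)·f(k+1) − (k + 5)·f(k) − (k - 3) = 0.
From deg A=1, deg B=1, deg C=1: d=2.
Coefficient equations give f(k) = -k.
R(k) = B(k−1)·f(k)/C(k) = -k*(k + 5)/(k - 3); s_k = R·t_k = -2*k/((k + 3)*(k + 4)).
s_(k+1) − s_k = 2*(k - 3)/(k**3 + 12*k**2 + 47*k + 60) = t_k.
Evaluate: s_(n+1) = 2*(-n - 1)/(n**2 + 9*n + 20); subtract s_(1) = -1/10 ⇒ S(n) = n*(n - 11)/(10*(n**2 + 9*n + 20)).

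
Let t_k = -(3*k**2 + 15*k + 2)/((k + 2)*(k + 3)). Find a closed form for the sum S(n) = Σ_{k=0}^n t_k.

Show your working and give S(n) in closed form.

S(n) = (-3*n**2 - 4*n - 1)/(n + 3)

Step 1: r(k) = (k + 2)*(15*k + 3*(k + 1)**2 + 17)/((k + 4)*(3*k**2 + 15*k + 2)).
So A=k + 2 and B=k + 4, with C=k**2 + 5*k + 2/3.
Need (k + 2)·f(k+1) − (k + 3)·f(k) = k**2 + 5*k + 2/3.
From deg A=1, deg B=1, deg C=2: d=2.
Solve for f: f(k) = k*(3*k - 2)/3 (degree 2 ≤ 2).
So s_k = (B(k−1)f/C)·t_k = (k*(k + 3)*(3*k - 2)/(3*k**2 + 15*k + 2))·t_k = k*(2 - 3*k)/(k + 2).
Δs = (-3*k**2 - 15*k - 2)/(k**2 + 5*k + 6), as required.
Evaluate: s_(n+1) = (-3*n**2 - 4*n - 1)/(n + 3); subtract s_(0) = 0 ⇒ S(n) = (-3*n**2 - 4*n - 1)/(n + 3).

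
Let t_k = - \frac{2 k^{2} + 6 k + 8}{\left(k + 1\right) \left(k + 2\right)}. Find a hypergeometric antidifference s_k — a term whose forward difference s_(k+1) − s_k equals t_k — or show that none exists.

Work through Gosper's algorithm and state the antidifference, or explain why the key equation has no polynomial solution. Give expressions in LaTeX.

r(k) = (k + 1)*(3*k + (k + 1)**2 + 7)/((k + 3)*(k**2 + 3*k + 4)) after simplifying.
Gosper form: A/B · C(k+1)/C(k) with A=k + 1, B=k + 3, C=k**2 + 3*k + 4.
Need (k + 1)·f(k+1) − (k + 2)·f(k) = k**2 + 3*k + 4.
From deg A=1, deg B=1, deg C=2: d=2.
Solving with deg f ≤ 2: f(k) = k*(k + 3).
So s_k = (B(k−1)f/C)·t_k = (k*(k + 2)*(k + 3)/(k**2 + 3*k + 4))·t_k = -2*k*(k + 3)/(k + 1).
Check: Δs_k = 2*(-k**2 - 3*k - 4)/(k**2 + 3*k + 2). ✓

s_k = - \frac{2 k \left(k + 3\right)}{k + 1}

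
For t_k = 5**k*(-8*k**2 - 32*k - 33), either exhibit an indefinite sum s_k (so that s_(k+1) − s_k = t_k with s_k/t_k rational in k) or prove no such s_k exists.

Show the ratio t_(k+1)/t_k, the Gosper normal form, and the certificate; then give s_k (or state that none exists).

Compute t_(k+1)/t_k: get 5*(8*k**2 + 48*k + 73)/(8*k**2 + 32*k + 33).
So A=5 and B=1, with C=k**2 + 4*k + 33/8.
Key eq: (5)·f(k+1) = (1)·f(k) + (k**2 + 4*k + 33/8).
Degrees (0,0,2) ⇒ d ≤ 2.
A polynomial solution: f(k) = (2*k**2 + 3*k + 2)/8.
Certificate R = B(k−1)f/C = (2*k**2 + 3*k + 2)/(8*k**2 + 32*k + 33) gives s_k = 5**k*(-2*k**2 - 3*k - 2).
Δs = 5**k*(-8*k**2 - 32*k - 33), as required.

s_k = 5**k*(-2*k**2 - 3*k - 2)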